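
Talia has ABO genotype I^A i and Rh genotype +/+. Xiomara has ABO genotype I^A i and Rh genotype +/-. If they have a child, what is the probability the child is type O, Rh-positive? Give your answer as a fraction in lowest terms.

1/4

ABO cross I^A i × I^A i → offspring phenotypes: 1/4 O, 3/4 A.
Rh cross +/+ × +/- → 1 Rh+.
Independent loci: P(type O, Rh-positive) = 1/4 × 1 = 1/4.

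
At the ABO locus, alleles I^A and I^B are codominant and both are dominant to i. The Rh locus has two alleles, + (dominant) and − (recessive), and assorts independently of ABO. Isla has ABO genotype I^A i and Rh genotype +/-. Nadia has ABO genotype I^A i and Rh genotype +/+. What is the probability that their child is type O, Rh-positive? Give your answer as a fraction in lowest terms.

ABO cross I^A i × I^A i → offspring phenotypes: 1/4 O, 3/4 A.
Rh cross +/- × +/+ → 1 Rh+.
Independent loci: P(type O, Rh-positive) = 1/4 × 1 = 1/4.

1/4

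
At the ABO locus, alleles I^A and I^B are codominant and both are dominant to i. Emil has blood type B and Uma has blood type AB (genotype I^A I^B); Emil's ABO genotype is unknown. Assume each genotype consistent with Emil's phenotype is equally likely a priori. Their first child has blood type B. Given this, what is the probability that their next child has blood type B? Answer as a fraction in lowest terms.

Possible genotypes: Emil ∈ {I^B I^B, I^B i}; Uma ∈ {I^A I^B}.
Weight each parental genotype pair by prior × P(type-B child):
  I^B I^B × I^A I^B: posterior weight 1/2; P(next child type B) = 1/2.
  I^B i × I^A I^B: posterior weight 1/2; P(next child type B) = 1/2.
Weighted sum = 1/2.

1/2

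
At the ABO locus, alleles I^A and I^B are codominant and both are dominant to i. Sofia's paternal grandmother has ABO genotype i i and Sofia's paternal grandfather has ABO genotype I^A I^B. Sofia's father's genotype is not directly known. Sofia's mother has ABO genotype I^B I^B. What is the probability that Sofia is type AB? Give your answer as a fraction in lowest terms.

1/4

Sofia's father's ABO genotype from i i × I^A I^B: 1/2 I^A i, 1/2 I^B i.
Crossing each possibility with the mother I^B I^B and summing P(type AB): 1/2·1/2 + 1/2·0 = 1/4.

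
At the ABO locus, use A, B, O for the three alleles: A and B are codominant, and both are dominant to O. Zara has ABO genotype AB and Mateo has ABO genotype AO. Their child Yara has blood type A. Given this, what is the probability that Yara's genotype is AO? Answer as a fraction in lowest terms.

1/2

Cross AB × AO → 1/4 AA, 1/4 AB, 1/4 AO, 1/4 BO.
Type-A genotypes among offspring: AA (1/4), AO (1/4); total 1/2.
P(AO | type A) = (1/4) / (1/2) = 1/2.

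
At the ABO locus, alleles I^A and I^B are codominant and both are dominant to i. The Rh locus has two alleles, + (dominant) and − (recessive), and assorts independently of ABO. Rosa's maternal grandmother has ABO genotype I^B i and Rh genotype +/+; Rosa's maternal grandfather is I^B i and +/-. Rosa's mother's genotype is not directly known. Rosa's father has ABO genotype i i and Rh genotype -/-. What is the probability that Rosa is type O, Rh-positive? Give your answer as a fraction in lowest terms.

Rosa's mother's ABO genotype from I^B i × I^B i: 1/4 I^B I^B, 1/2 I^B i, 1/4 i i.
Crossing each possibility with the father i i and summing P(type O): 1/4·0 + 1/2·1/2 + 1/4·1 = 1/2.
Similarly for Rh via the mother's Rh distribution: P(Rh+) = 3/4.
Independent loci: 1/2 × 3/4 = 3/8.

3/8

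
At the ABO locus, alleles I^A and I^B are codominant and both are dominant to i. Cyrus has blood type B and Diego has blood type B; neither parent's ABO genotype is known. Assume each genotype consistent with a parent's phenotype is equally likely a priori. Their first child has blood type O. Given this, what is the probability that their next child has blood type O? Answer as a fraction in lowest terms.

Possible genotypes: Cyrus ∈ {I^B I^B, I^B i}; Diego ∈ {I^B I^B, I^B i}.
Weight each parental genotype pair by prior × P(type-O child):
  I^B i × I^B i: posterior weight 1; P(next child type O) = 1/4.
Weighted sum = 1/4.

1/4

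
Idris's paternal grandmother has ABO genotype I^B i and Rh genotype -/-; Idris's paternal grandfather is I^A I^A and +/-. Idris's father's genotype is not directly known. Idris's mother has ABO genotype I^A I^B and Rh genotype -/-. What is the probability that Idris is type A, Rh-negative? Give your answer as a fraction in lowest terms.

Idris's father's ABO genotype from I^B i × I^A I^A: 1/2 I^A I^B, 1/2 I^A i.
Crossing each possibility with the mother I^A I^B and summing P(type A): 1/2·1/4 + 1/2·1/2 = 3/8.
Similarly for Rh via the father's Rh distribution: P(Rh-) = 3/4.
Independent loci: 3/8 × 3/4 = 9/32.

9/32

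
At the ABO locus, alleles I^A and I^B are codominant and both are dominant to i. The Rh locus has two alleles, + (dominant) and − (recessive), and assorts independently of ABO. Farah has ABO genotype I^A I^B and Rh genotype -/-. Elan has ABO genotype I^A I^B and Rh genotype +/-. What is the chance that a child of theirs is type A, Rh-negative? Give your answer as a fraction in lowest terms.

1/8

ABO cross I^A I^B × I^A I^B → offspring phenotypes: 1/4 A, 1/4 B, 1/2 AB.
Rh cross -/- × +/- → 1/2 Rh+, 1/2 Rh-.
Independent loci: P(type A, Rh-negative) = 1/4 × 1/2 = 1/8.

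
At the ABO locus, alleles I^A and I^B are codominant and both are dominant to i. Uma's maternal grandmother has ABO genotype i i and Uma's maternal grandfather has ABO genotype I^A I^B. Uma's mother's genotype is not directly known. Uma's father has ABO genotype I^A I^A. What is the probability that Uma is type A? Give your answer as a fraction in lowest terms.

3/4

Uma's mother's ABO genotype from i i × I^A I^B: 1/2 I^A i, 1/2 I^B i.
Crossing each possibility with the father I^A I^A and summing P(type A): 1/2·1 + 1/2·1/2 = 3/4.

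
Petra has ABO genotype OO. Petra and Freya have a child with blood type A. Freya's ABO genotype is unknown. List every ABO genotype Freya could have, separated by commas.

For each candidate genotype of Freya, check whether crossing it with OO can produce every observed child phenotype.
  AA → possible child types {A} ✓
  AB → possible child types {A, B} ✓
  AO → possible child types {O, A} ✓
  BB → possible child types {B} ✗
  BO → possible child types {O, B} ✗
  OO → possible child types {O} ✗

AA, AB, AO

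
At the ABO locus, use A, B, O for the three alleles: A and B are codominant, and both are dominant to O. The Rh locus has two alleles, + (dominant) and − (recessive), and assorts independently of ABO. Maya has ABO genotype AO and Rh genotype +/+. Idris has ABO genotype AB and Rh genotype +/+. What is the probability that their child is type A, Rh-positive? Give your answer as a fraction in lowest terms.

ABO cross AO × AB → offspring phenotypes: 1/2 A, 1/4 B, 1/4 AB.
Rh cross +/+ × +/+ → 1 Rh+.
Independent loci: P(type A, Rh-positive) = 1/2 × 1 = 1/2.

1/2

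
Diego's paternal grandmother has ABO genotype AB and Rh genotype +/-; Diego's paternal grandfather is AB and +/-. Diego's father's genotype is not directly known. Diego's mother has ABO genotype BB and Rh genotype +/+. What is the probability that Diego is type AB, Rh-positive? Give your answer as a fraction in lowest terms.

1/2

Diego's father's ABO genotype from AB × AB: 1/4 AA, 1/2 AB, 1/4 BB.
Crossing each possibility with the mother BB and summing P(type AB): 1/4·1 + 1/2·1/2 + 1/4·0 = 1/2.
Similarly for Rh via the father's Rh distribution: P(Rh+) = 1.
Independent loci: 1/2 × 1 = 1/2.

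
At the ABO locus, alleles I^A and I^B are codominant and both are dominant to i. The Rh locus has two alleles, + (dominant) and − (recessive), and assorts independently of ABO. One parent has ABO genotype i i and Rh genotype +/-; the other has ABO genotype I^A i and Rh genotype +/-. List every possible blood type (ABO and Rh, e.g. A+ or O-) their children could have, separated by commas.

Gametes from i i × I^A i give offspring ABO genotypes I^A i, i i, i.e. phenotypes O, A.
Rh cross +/- × +/- → phenotypes Rh+, Rh-.
Combining independently: O+, O-, A+, A-.

O+, O-, A+, A-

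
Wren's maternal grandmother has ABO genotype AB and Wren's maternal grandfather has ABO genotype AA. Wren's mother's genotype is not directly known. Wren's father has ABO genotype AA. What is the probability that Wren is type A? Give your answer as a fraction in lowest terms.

Wren's mother's ABO genotype from AB × AA: 1/2 AA, 1/2 AB.
Crossing each possibility with the father AA and summing P(type A): 1/2·1 + 1/2·1/2 = 3/4.

3/4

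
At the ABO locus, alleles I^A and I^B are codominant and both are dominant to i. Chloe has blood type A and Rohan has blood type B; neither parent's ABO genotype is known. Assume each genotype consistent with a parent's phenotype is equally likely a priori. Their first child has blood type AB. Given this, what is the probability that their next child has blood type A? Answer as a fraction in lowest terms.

5/36

Possible genotypes: Chloe ∈ {I^A I^A, I^A i}; Rohan ∈ {I^B I^B, I^B i}.
Weight each parental genotype pair by prior × P(type-AB child):
  I^A I^A × I^B I^B: posterior weight 4/9; P(next child type A) = 0.
  I^A I^A × I^B i: posterior weight 2/9; P(next child type A) = 1/2.
  I^A i × I^B I^B: posterior weight 2/9; P(next child type A) = 0.
  I^A i × I^B i: posterior weight 1/9; P(next child type A) = 1/4.
Weighted sum = 5/36.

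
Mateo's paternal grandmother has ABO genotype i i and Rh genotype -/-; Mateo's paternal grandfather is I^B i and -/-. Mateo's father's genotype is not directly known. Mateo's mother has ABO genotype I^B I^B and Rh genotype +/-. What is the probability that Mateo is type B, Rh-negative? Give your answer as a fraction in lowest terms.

1/2

Mateo's father's ABO genotype from i i × I^B i: 1/2 I^B i, 1/2 i i.
Crossing each possibility with the mother I^B I^B and summing P(type B): 1/2·1 + 1/2·1 = 1.
Similarly for Rh via the father's Rh distribution: P(Rh-) = 1/2.
Independent loci: 1 × 1/2 = 1/2.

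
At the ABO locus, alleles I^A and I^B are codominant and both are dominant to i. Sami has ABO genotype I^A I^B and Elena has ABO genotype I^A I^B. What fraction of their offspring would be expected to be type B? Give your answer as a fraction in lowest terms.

1/4

ABO cross I^A I^B × I^A I^B → offspring phenotypes: 1/4 A, 1/4 B, 1/2 AB.
So P(type B) = 1/4.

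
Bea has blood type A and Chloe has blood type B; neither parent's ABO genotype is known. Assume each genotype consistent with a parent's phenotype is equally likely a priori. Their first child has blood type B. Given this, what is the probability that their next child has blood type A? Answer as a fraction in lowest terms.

1/12

Possible genotypes: Bea ∈ {I^A I^A, I^A i}; Chloe ∈ {I^B I^B, I^B i}.
Weight each parental genotype pair by prior × P(type-B child):
  I^A i × I^B I^B: posterior weight 2/3; P(next child type A) = 0.
  I^A i × I^B i: posterior weight 1/3; P(next child type A) = 1/4.
Weighted sum = 1/12.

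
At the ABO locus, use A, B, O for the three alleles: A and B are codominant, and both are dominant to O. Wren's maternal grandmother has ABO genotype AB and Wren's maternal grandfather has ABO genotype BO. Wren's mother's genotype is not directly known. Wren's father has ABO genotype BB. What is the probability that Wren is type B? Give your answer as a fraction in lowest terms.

Wren's mother's ABO genotype from AB × BO: 1/4 AB, 1/4 AO, 1/4 BB, 1/4 BO.
Crossing each possibility with the father BB and summing P(type B): 1/4·1/2 + 1/4·1/2 + 1/4·1 + 1/4·1 = 3/4.

3/4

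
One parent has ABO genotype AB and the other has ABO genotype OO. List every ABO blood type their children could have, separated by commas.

Gametes from AB × OO give offspring ABO genotypes AO, BO, i.e. phenotypes A, B.

A, B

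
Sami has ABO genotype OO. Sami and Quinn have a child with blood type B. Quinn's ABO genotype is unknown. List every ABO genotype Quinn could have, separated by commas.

For each candidate genotype of Quinn, check whether crossing it with OO can produce every observed child phenotype.
  AA → possible child types {A} ✗
  AB → possible child types {A, B} ✓
  AO → possible child types {O, A} ✗
  BB → possible child types {B} ✓
  BO → possible child types {O, B} ✓
  OO → possible child types {O} ✗

AB, BB, BO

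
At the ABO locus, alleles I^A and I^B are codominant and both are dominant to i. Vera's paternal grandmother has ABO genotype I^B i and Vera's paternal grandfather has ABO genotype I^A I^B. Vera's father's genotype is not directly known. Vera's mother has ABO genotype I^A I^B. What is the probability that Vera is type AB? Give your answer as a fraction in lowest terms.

3/8

Vera's father's ABO genotype from I^B i × I^A I^B: 1/4 I^A I^B, 1/4 I^A i, 1/4 I^B I^B, 1/4 I^B i.
Crossing each possibility with the mother I^A I^B and summing P(type AB): 1/4·1/2 + 1/4·1/4 + 1/4·1/2 + 1/4·1/4 = 3/8.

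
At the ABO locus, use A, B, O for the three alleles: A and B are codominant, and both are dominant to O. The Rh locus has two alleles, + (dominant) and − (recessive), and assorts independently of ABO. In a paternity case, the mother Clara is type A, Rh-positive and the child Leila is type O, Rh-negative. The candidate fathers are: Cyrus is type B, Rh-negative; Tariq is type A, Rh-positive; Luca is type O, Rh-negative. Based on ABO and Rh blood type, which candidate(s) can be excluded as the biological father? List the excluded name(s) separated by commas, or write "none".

A candidate is excluded only if no genotype consistent with his phenotype could produce a type O, Rh-negative child with a type A, Rh-positive mother.
Every candidate has at least one consistent genotype combination, so none can be excluded.

none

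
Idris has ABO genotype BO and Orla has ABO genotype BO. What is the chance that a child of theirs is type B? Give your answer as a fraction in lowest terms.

ABO cross BO × BO → offspring phenotypes: 1/4 O, 3/4 B.
So P(type B) = 3/4.

3/4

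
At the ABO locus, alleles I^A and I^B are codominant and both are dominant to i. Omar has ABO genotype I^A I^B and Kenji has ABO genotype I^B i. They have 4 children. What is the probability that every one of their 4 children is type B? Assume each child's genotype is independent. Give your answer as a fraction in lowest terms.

ABO cross I^A I^B × I^B i → 1/4 A, 1/2 B, 1/4 AB.
So P(type B) = 1/2 per child.
All 4 independent: (1/2)^4 = 1/16.

1/16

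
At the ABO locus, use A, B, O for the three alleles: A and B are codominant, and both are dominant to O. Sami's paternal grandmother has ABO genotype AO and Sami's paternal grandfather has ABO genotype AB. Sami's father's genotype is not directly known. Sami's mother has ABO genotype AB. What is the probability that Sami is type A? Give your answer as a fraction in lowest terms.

Sami's father's ABO genotype from AO × AB: 1/4 AA, 1/4 AB, 1/4 AO, 1/4 BO.
Crossing each possibility with the mother AB and summing P(type A): 1/4·1/2 + 1/4·1/4 + 1/4·1/2 + 1/4·1/4 = 3/8.

3/8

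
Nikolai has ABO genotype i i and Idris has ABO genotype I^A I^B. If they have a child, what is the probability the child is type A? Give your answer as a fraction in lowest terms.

1/2

ABO cross i i × I^A I^B → offspring phenotypes: 1/2 A, 1/2 B.
So P(type A) = 1/2.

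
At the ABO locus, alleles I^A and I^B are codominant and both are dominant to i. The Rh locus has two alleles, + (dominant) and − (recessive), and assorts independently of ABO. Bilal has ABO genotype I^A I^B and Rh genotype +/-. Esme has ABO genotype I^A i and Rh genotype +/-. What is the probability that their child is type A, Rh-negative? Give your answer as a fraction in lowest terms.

1/8

ABO cross I^A I^B × I^A i → offspring phenotypes: 1/2 A, 1/4 B, 1/4 AB.
Rh cross +/- × +/- → 3/4 Rh+, 1/4 Rh-.
Independent loci: P(type A, Rh-negative) = 1/2 × 1/4 = 1/8.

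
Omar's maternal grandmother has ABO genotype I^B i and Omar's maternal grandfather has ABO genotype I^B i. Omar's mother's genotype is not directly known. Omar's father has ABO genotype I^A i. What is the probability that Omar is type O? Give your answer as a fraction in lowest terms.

1/4

Omar's mother's ABO genotype from I^B i × I^B i: 1/4 I^B I^B, 1/2 I^B i, 1/4 i i.
Crossing each possibility with the father I^A i and summing P(type O): 1/4·0 + 1/2·1/4 + 1/4·1/2 = 1/4.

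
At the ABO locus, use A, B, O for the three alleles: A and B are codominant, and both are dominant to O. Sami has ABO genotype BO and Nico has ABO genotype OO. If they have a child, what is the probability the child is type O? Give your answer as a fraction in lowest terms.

1/2

ABO cross BO × OO → offspring phenotypes: 1/2 O, 1/2 B.
So P(type O) = 1/2.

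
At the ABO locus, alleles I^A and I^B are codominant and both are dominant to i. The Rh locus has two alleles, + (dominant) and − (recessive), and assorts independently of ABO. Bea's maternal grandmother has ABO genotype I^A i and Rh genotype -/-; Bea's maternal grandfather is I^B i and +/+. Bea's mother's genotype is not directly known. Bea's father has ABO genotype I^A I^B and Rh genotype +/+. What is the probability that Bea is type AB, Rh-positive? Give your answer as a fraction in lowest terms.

1/4

Bea's mother's ABO genotype from I^A i × I^B i: 1/4 I^A I^B, 1/4 I^A i, 1/4 I^B i, 1/4 i i.
Crossing each possibility with the father I^A I^B and summing P(type AB): 1/4·1/2 + 1/4·1/4 + 1/4·1/4 + 1/4·0 = 1/4.
Similarly for Rh via the mother's Rh distribution: P(Rh+) = 1.
Independent loci: 1/4 × 1 = 1/4.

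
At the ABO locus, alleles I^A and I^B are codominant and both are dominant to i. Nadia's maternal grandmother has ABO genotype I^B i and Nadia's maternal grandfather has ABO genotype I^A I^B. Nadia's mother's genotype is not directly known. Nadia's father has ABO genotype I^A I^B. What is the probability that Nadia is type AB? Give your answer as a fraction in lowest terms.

Nadia's mother's ABO genotype from I^B i × I^A I^B: 1/4 I^A I^B, 1/4 I^A i, 1/4 I^B I^B, 1/4 I^B i.
Crossing each possibility with the father I^A I^B and summing P(type AB): 1/4·1/2 + 1/4·1/4 + 1/4·1/2 + 1/4·1/4 = 3/8.

3/8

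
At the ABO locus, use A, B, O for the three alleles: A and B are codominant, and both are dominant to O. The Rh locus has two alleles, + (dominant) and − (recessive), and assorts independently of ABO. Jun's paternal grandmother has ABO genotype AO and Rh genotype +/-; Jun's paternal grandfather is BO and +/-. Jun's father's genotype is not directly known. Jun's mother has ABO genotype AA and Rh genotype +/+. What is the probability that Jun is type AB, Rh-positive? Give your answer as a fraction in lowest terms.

Jun's father's ABO genotype from AO × BO: 1/4 AB, 1/4 AO, 1/4 BO, 1/4 OO.
Crossing each possibility with the mother AA and summing P(type AB): 1/4·1/2 + 1/4·0 + 1/4·1/2 + 1/4·0 = 1/4.
Similarly for Rh via the father's Rh distribution: P(Rh+) = 1.
Independent loci: 1/4 × 1 = 1/4.

1/4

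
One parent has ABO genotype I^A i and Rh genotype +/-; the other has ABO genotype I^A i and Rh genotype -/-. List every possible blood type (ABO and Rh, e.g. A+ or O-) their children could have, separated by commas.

Gametes from I^A i × I^A i give offspring ABO genotypes I^A I^A, I^A i, i i, i.e. phenotypes O, A.
Rh cross +/- × -/- → phenotypes Rh+, Rh-.
Combining independently: O+, O-, A+, A-.

O+, O-, A+, A-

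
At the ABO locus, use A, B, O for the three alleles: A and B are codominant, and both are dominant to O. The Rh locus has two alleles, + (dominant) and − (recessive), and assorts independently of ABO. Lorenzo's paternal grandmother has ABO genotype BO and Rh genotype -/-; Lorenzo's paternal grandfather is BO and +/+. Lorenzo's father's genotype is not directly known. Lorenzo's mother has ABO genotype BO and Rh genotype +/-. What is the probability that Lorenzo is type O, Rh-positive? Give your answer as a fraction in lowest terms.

Lorenzo's father's ABO genotype from BO × BO: 1/4 BB, 1/2 BO, 1/4 OO.
Crossing each possibility with the mother BO and summing P(type O): 1/4·0 + 1/2·1/4 + 1/4·1/2 = 1/4.
Similarly for Rh via the father's Rh distribution: P(Rh+) = 3/4.
Independent loci: 1/4 × 3/4 = 3/16.

3/16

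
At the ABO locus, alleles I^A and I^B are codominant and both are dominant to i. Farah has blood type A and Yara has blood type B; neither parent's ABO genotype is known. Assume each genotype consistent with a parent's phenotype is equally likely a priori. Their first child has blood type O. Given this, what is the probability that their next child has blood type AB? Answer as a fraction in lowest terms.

1/4

Possible genotypes: Farah ∈ {I^A I^A, I^A i}; Yara ∈ {I^B I^B, I^B i}.
Weight each parental genotype pair by prior × P(type-O child):
  I^A i × I^B i: posterior weight 1; P(next child type AB) = 1/4.
Weighted sum = 1/4.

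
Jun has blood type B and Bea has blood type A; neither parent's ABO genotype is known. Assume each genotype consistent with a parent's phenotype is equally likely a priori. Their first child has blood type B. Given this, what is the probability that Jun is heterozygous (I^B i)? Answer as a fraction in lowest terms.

1/3

Possible genotypes: Jun ∈ {I^B I^B, I^B i}; Bea ∈ {I^A I^A, I^A i}.
Weight each parental genotype pair by prior × P(type-B child):
  I^B I^B × I^A i: posterior weight 2/3.
  I^B i × I^A i: posterior weight 1/3.
Sum the posterior weight over pairs where Jun is I^B i: 1/3.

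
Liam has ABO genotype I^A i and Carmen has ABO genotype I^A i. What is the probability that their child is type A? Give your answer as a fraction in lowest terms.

ABO cross I^A i × I^A i → offspring phenotypes: 1/4 O, 3/4 A.
So P(type A) = 3/4.

3/4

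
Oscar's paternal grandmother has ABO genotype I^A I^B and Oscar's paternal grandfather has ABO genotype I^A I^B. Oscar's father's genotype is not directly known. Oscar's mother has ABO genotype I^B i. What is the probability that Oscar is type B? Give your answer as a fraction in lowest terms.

Oscar's father's ABO genotype from I^A I^B × I^A I^B: 1/4 I^A I^A, 1/2 I^A I^B, 1/4 I^B I^B.
Crossing each possibility with the mother I^B i and summing P(type B): 1/4·0 + 1/2·1/2 + 1/4·1 = 1/2.

1/2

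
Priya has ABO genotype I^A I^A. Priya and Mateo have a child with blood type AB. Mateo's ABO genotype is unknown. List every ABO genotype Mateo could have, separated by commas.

For each candidate genotype of Mateo, check whether crossing it with I^A I^A can produce every observed child phenotype.
  I^A I^A → possible child types {A} ✗
  I^A I^B → possible child types {A, AB} ✓
  I^A i → possible child types {A} ✗
  I^B I^B → possible child types {AB} ✓
  I^B i → possible child types {A, AB} ✓
  i i → possible child types {A} ✗

I^A I^B, I^B I^B, I^B i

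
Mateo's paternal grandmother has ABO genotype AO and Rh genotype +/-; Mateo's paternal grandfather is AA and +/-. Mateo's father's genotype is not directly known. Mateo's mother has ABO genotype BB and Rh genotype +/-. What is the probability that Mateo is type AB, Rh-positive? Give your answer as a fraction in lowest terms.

9/16

Mateo's father's ABO genotype from AO × AA: 1/2 AA, 1/2 AO.
Crossing each possibility with the mother BB and summing P(type AB): 1/2·1 + 1/2·1/2 = 3/4.
Similarly for Rh via the father's Rh distribution: P(Rh+) = 3/4.
Independent loci: 3/4 × 3/4 = 9/16.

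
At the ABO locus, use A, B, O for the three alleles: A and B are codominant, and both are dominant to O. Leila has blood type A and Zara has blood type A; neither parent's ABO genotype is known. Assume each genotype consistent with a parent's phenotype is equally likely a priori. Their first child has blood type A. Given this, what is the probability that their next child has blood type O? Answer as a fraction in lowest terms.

Possible genotypes: Leila ∈ {AA, AO}; Zara ∈ {AA, AO}.
Weight each parental genotype pair by prior × P(type-A child):
  AA × AA: posterior weight 4/15; P(next child type O) = 0.
  AA × AO: posterior weight 4/15; P(next child type O) = 0.
  AO × AA: posterior weight 4/15; P(next child type O) = 0.
  AO × AO: posterior weight 1/5; P(next child type O) = 1/4.
Weighted sum = 1/20.

1/20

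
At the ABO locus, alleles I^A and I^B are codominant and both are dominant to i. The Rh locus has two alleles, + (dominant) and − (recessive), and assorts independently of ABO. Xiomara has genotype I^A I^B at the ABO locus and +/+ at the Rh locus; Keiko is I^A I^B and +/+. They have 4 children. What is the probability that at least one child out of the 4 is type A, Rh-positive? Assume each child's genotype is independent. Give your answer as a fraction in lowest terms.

ABO cross I^A I^B × I^A I^B → 1/4 A, 1/4 B, 1/2 AB.
Rh cross +/+ × +/+ → 1 Rh+; so P(type A, Rh-positive) = 1/4 × 1 = 1/4 per child.
P(none) = (3/4)^4 = 81/256; P(at least one) = 1 − 81/256 = 175/256.

175/256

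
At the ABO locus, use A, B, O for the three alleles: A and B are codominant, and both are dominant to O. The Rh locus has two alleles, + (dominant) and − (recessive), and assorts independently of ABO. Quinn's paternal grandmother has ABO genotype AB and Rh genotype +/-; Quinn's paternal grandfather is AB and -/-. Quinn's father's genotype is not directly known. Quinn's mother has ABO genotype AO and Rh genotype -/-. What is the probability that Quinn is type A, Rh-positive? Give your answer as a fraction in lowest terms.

Quinn's father's ABO genotype from AB × AB: 1/4 AA, 1/2 AB, 1/4 BB.
Crossing each possibility with the mother AO and summing P(type A): 1/4·1 + 1/2·1/2 + 1/4·0 = 1/2.
Similarly for Rh via the father's Rh distribution: P(Rh+) = 1/4.
Independent loci: 1/2 × 1/4 = 1/8.

1/8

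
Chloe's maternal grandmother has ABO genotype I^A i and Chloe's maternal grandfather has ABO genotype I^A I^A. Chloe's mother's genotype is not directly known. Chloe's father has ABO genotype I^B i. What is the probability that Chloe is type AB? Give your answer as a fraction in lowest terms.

3/8

Chloe's mother's ABO genotype from I^A i × I^A I^A: 1/2 I^A I^A, 1/2 I^A i.
Crossing each possibility with the father I^B i and summing P(type AB): 1/2·1/2 + 1/2·1/4 = 3/8.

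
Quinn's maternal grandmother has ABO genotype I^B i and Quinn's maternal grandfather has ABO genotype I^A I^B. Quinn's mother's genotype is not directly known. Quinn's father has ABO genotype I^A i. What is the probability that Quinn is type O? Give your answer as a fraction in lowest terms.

Quinn's mother's ABO genotype from I^B i × I^A I^B: 1/4 I^A I^B, 1/4 I^A i, 1/4 I^B I^B, 1/4 I^B i.
Crossing each possibility with the father I^A i and summing P(type O): 1/4·0 + 1/4·1/4 + 1/4·0 + 1/4·1/4 = 1/8.

1/8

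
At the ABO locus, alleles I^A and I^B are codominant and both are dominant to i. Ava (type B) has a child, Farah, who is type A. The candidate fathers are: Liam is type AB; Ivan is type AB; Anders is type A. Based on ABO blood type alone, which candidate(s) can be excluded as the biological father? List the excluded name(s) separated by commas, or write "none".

none

A candidate is excluded only if no genotype consistent with his phenotype could produce a type A child with a type B mother.
Every candidate has at least one consistent genotype combination, so none can be excluded.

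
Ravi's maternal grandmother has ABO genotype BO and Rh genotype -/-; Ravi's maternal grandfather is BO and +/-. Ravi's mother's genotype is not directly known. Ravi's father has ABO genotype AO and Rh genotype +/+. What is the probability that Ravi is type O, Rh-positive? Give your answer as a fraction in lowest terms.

1/4

Ravi's mother's ABO genotype from BO × BO: 1/4 BB, 1/2 BO, 1/4 OO.
Crossing each possibility with the father AO and summing P(type O): 1/4·0 + 1/2·1/4 + 1/4·1/2 = 1/4.
Similarly for Rh via the mother's Rh distribution: P(Rh+) = 1.
Independent loci: 1/4 × 1 = 1/4.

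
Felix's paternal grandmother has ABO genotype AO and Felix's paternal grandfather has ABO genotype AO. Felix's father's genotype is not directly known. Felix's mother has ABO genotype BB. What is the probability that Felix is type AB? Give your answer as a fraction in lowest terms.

Felix's father's ABO genotype from AO × AO: 1/4 AA, 1/2 AO, 1/4 OO.
Crossing each possibility with the mother BB and summing P(type AB): 1/4·1 + 1/2·1/2 + 1/4·0 = 1/2.

1/2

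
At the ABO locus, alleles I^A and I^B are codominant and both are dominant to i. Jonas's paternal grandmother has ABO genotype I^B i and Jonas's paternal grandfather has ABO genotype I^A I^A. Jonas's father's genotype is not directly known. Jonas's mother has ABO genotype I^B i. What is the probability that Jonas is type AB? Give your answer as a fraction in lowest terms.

1/4

Jonas's father's ABO genotype from I^B i × I^A I^A: 1/2 I^A I^B, 1/2 I^A i.
Crossing each possibility with the mother I^B i and summing P(type AB): 1/2·1/4 + 1/2·1/4 = 1/4.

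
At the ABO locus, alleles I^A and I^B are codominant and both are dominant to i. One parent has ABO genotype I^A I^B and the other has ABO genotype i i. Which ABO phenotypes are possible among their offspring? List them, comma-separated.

A, B

Gametes from I^A I^B × i i give offspring ABO genotypes I^A i, I^B i, i.e. phenotypes A, B.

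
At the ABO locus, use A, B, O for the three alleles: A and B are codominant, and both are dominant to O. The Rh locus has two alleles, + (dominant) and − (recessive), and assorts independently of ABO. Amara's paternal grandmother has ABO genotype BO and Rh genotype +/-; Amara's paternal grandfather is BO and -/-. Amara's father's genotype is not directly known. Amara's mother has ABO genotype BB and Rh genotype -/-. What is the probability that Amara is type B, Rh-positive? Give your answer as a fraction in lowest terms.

1/4

Amara's father's ABO genotype from BO × BO: 1/4 BB, 1/2 BO, 1/4 OO.
Crossing each possibility with the mother BB and summing P(type B): 1/4·1 + 1/2·1 + 1/4·1 = 1.
Similarly for Rh via the father's Rh distribution: P(Rh+) = 1/4.
Independent loci: 1 × 1/4 = 1/4.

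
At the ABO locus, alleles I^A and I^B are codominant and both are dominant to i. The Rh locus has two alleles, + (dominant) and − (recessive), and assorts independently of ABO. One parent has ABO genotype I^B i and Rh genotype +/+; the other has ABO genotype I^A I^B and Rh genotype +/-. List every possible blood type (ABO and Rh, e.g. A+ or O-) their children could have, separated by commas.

A+, B+, AB+

Gametes from I^B i × I^A I^B give offspring ABO genotypes I^A I^B, I^A i, I^B I^B, I^B i, i.e. phenotypes A, B, AB.
Rh cross +/+ × +/- → phenotypes Rh+.
Combining independently: A+, B+, AB+.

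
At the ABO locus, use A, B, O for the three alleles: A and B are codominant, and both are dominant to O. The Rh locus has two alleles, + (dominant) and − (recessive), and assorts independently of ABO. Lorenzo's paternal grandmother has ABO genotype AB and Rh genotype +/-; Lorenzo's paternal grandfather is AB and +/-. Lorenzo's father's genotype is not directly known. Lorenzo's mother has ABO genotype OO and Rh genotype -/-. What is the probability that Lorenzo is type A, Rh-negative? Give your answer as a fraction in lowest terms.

Lorenzo's father's ABO genotype from AB × AB: 1/4 AA, 1/2 AB, 1/4 BB.
Crossing each possibility with the mother OO and summing P(type A): 1/4·1 + 1/2·1/2 + 1/4·0 = 1/2.
Similarly for Rh via the father's Rh distribution: P(Rh-) = 1/2.
Independent loci: 1/2 × 1/2 = 1/4.

1/4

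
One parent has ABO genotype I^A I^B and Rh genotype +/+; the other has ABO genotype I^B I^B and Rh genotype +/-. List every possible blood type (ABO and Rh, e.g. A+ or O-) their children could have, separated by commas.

B+, AB+

Gametes from I^A I^B × I^B I^B give offspring ABO genotypes I^A I^B, I^B I^B, i.e. phenotypes B, AB.
Rh cross +/+ × +/- → phenotypes Rh+.
Combining independently: B+, AB+.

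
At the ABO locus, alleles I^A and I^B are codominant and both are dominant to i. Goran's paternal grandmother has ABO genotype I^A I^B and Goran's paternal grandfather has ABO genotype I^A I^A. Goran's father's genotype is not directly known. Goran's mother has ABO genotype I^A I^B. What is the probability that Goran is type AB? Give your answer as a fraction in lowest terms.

Goran's father's ABO genotype from I^A I^B × I^A I^A: 1/2 I^A I^A, 1/2 I^A I^B.
Crossing each possibility with the mother I^A I^B and summing P(type AB): 1/2·1/2 + 1/2·1/2 = 1/2.

1/2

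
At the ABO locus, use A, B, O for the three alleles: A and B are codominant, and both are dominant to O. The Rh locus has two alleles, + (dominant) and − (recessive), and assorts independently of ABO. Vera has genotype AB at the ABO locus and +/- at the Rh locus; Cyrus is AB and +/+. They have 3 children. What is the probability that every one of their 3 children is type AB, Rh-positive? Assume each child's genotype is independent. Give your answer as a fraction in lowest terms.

1/8

ABO cross AB × AB → 1/4 A, 1/4 B, 1/2 AB.
Rh cross +/- × +/+ → 1 Rh+; so P(type AB, Rh-positive) = 1/2 × 1 = 1/2 per child.
All 3 independent: (1/2)^3 = 1/8.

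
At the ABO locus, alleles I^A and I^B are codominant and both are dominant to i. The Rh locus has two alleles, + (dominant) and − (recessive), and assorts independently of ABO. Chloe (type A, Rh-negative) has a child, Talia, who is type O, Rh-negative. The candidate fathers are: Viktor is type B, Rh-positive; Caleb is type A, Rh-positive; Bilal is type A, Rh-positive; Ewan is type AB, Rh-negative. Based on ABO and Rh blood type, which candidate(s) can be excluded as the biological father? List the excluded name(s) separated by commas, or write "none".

A candidate is excluded only if no genotype consistent with his phenotype could produce a type O, Rh-negative child with a type A, Rh-negative mother.
Ewan (type AB, Rh-): no genotype consistent with that phenotype can produce a type-O Rh- child with a type-A mother.

Ewan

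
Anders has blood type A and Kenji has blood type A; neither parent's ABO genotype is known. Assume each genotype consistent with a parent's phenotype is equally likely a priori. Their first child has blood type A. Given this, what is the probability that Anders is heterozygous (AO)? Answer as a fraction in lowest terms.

Possible genotypes: Anders ∈ {AA, AO}; Kenji ∈ {AA, AO}.
Weight each parental genotype pair by prior × P(type-A child):
  AA × AA: posterior weight 4/15.
  AA × AO: posterior weight 4/15.
  AO × AA: posterior weight 4/15.
  AO × AO: posterior weight 1/5.
Sum the posterior weight over pairs where Anders is AO: 7/15.

7/15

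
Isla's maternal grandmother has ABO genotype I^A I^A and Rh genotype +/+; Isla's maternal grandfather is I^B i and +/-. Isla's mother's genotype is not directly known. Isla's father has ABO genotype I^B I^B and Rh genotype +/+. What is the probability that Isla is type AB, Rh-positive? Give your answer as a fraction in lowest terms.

Isla's mother's ABO genotype from I^A I^A × I^B i: 1/2 I^A I^B, 1/2 I^A i.
Crossing each possibility with the father I^B I^B and summing P(type AB): 1/2·1/2 + 1/2·1/2 = 1/2.
Similarly for Rh via the mother's Rh distribution: P(Rh+) = 1.
Independent loci: 1/2 × 1 = 1/2.

1/2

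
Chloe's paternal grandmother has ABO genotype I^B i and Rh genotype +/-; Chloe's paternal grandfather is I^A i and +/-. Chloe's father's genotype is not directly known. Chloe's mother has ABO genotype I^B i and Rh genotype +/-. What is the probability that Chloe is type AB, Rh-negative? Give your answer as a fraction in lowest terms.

Chloe's father's ABO genotype from I^B i × I^A i: 1/4 I^A I^B, 1/4 I^A i, 1/4 I^B i, 1/4 i i.
Crossing each possibility with the mother I^B i and summing P(type AB): 1/4·1/4 + 1/4·1/4 + 1/4·0 + 1/4·0 = 1/8.
Similarly for Rh via the father's Rh distribution: P(Rh-) = 1/4.
Independent loci: 1/8 × 1/4 = 1/32.

1/32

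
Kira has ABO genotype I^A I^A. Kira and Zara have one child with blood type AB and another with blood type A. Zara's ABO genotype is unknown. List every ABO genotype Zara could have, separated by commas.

I^A I^B, I^B i

For each candidate genotype of Zara, check whether crossing it with I^A I^A can produce every observed child phenotype.
  I^A I^A → possible child types {A} ✗
  I^A I^B → possible child types {A, AB} ✓
  I^A i → possible child types {A} ✗
  I^B I^B → possible child types {AB} ✗
  I^B i → possible child types {A, AB} ✓
  i i → possible child types {A} ✗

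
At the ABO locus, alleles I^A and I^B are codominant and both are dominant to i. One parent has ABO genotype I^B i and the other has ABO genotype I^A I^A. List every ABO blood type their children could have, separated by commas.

Gametes from I^B i × I^A I^A give offspring ABO genotypes I^A I^B, I^A i, i.e. phenotypes A, AB.

A, AB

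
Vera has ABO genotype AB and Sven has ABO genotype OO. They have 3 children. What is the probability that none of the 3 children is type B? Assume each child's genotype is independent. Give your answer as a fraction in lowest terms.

ABO cross AB × OO → 1/2 A, 1/2 B.
So P(type B) = 1/2 per child.
P(not type B) = 1/2 for one child; (1/2)^3 = 1/8.

1/8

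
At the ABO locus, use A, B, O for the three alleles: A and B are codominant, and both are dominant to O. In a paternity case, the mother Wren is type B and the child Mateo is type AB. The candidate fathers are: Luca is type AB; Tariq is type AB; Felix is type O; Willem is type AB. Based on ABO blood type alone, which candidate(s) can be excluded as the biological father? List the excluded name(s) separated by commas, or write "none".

Felix

A candidate is excluded only if no genotype consistent with his phenotype could produce a type AB child with a type B mother.
Felix (type O): no genotype consistent with that phenotype can produce a type-AB child with a type-B mother.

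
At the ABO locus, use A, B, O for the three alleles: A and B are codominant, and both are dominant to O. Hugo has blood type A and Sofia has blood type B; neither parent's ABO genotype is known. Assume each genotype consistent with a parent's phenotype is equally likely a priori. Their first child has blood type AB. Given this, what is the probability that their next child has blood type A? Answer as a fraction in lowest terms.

Possible genotypes: Hugo ∈ {AA, AO}; Sofia ∈ {BB, BO}.
Weight each parental genotype pair by prior × P(type-AB child):
  AA × BB: posterior weight 4/9; P(next child type A) = 0.
  AA × BO: posterior weight 2/9; P(next child type A) = 1/2.
  AO × BB: posterior weight 2/9; P(next child type A) = 0.
  AO × BO: posterior weight 1/9; P(next child type A) = 1/4.
Weighted sum = 5/36.

5/36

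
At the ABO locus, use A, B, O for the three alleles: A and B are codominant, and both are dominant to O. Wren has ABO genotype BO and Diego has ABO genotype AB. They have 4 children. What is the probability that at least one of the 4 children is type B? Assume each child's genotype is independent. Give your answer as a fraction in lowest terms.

ABO cross BO × AB → 1/4 A, 1/2 B, 1/4 AB.
So P(type B) = 1/2 per child.
P(none) = (1/2)^4 = 1/16; P(at least one) = 1 − 1/16 = 15/16.

15/16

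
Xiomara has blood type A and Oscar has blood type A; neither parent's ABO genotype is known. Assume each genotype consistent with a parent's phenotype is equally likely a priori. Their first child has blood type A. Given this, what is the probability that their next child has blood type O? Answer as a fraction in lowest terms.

Possible genotypes: Xiomara ∈ {I^A I^A, I^A i}; Oscar ∈ {I^A I^A, I^A i}.
Weight each parental genotype pair by prior × P(type-A child):
  I^A I^A × I^A I^A: posterior weight 4/15; P(next child type O) = 0.
  I^A I^A × I^A i: posterior weight 4/15; P(next child type O) = 0.
  I^A i × I^A I^A: posterior weight 4/15; P(next child type O) = 0.
  I^A i × I^A i: posterior weight 1/5; P(next child type O) = 1/4.
Weighted sum = 1/20.

1/20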